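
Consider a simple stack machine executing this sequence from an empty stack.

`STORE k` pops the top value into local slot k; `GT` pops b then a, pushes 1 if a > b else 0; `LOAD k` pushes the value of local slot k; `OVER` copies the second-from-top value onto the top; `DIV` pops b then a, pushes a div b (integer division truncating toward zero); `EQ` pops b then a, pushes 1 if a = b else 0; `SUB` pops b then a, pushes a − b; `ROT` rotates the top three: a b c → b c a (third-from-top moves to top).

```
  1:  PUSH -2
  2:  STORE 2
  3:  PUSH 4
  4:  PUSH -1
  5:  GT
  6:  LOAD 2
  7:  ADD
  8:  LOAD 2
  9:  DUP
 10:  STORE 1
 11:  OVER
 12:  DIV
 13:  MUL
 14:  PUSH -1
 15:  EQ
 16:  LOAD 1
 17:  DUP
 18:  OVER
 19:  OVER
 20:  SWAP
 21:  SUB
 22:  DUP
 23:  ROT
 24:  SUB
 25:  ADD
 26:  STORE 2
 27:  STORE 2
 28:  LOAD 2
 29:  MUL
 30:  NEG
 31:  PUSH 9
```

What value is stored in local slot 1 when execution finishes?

-2

PUSH -2 → -2
STORE 2 → (empty)
PUSH 4  → 4
PUSH -1 → 4 -1
GT      → 1
LOAD 2  → 1 -2
ADD     → -1
LOAD 2  → -1 -2
DUP     → -1 -2 -2
STORE 1 → -1 -2
OVER    → -1 -2 -1
DIV     → -1 2
MUL     → -2
PUSH -1 → -2 -1
EQ      → 0
LOAD 1  → 0 -2
DUP     → 0 -2 -2
OVER    → 0 -2 -2 -2
OVER    → 0 -2 -2 -2 -2
SWAP    → 0 -2 -2 -2 -2
SUB     → 0 -2 -2 0
DUP     → 0 -2 -2 0 0
ROT     → 0 -2 0 0 -2
SUB     → 0 -2 0 2
ADD     → 0 -2 2
STORE 2 → 0 -2
STORE 2 → 0
LOAD 2  → 0 -2
MUL     → 0
NEG     → 0
PUSH 9  → 0 9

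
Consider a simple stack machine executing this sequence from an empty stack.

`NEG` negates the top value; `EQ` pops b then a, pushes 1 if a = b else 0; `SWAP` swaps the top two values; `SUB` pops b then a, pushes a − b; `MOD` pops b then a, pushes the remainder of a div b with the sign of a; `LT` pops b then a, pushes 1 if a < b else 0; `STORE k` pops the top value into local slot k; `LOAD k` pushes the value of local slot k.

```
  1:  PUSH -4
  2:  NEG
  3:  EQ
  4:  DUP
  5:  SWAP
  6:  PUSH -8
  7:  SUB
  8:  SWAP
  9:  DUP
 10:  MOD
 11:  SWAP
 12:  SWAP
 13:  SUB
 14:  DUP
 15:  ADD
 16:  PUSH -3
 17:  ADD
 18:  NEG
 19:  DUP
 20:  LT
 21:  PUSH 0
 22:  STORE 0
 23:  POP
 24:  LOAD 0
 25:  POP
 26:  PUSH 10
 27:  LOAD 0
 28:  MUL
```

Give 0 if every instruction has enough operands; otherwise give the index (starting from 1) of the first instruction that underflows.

3

PUSH -4  -4
NEG      4
EQ  — needs 2 operands, stack has 1 → underflow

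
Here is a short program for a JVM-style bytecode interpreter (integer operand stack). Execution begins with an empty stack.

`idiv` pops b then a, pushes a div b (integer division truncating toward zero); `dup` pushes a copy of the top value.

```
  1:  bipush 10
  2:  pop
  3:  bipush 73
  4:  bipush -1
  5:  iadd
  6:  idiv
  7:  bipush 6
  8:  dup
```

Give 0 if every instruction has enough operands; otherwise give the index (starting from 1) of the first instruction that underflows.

bipush 10 : [10]
pop       : []
bipush 73 : [73]
bipush -1 : [73, -1]
iadd      : [72]
idiv  — needs 2 operands, stack has 1 → underflow

6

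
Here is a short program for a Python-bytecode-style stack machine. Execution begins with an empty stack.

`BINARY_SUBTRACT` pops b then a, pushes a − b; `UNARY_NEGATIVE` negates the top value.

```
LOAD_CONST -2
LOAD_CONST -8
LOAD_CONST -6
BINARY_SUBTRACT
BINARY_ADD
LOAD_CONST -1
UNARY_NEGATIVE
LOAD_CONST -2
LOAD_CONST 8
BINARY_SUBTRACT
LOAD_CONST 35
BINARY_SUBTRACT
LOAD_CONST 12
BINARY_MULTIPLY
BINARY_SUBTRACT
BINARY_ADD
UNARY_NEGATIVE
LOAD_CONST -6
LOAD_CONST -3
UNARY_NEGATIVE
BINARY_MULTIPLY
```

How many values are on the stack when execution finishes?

2

LOAD_CONST -2   → [-2]
LOAD_CONST -8   → [-2, -8]
LOAD_CONST -6   → [-2, -8, -6]
BINARY_SUBTRACT → [-2, -2]
BINARY_ADD      → [-4]
LOAD_CONST -1   → [-4, -1]
UNARY_NEGATIVE  → [-4, 1]
LOAD_CONST -2   → [-4, 1, -2]
LOAD_CONST 8    → [-4, 1, -2, 8]
BINARY_SUBTRACT → [-4, 1, -10]
LOAD_CONST 35   → [-4, 1, -10, 35]
BINARY_SUBTRACT → [-4, 1, -45]
LOAD_CONST 12   → [-4, 1, -45, 12]
BINARY_MULTIPLY → [-4, 1, -540]
BINARY_SUBTRACT → [-4, 541]
BINARY_ADD      → [537]
UNARY_NEGATIVE  → [-537]
LOAD_CONST -6   → [-537, -6]
LOAD_CONST -3   → [-537, -6, -3]
UNARY_NEGATIVE  → [-537, -6, 3]
BINARY_MULTIPLY → [-537, -18]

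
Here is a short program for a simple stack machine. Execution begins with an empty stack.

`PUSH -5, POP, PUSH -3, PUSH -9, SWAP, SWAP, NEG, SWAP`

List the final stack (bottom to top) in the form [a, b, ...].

PUSH -5 → [-5]
POP     → []
PUSH -3 → [-3]
PUSH -9 → [-3, -9]
SWAP    → [-9, -3]
SWAP    → [-3, -9]
NEG     → [-3, 9]
SWAP    → [9, -3]

[9, -3]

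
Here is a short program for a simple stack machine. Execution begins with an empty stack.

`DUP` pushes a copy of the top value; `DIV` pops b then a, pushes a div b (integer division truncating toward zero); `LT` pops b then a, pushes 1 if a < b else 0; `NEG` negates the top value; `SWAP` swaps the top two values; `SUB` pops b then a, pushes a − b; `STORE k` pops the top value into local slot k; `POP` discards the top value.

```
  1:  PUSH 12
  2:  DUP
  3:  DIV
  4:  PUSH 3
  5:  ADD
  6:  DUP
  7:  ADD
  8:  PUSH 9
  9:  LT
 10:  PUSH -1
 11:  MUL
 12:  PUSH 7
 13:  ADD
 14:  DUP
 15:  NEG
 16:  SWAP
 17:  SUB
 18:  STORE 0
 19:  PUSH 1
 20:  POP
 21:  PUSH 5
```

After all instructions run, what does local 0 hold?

PUSH 12 : [12]
DUP     : [12, 12]
DIV     : [1]
PUSH 3  : [1, 3]
ADD     : [4]
DUP     : [4, 4]
ADD     : [8]
PUSH 9  : [8, 9]
LT      : [1]
PUSH -1 : [1, -1]
MUL     : [-1]
PUSH 7  : [-1, 7]
ADD     : [6]
DUP     : [6, 6]
NEG     : [6, -6]
SWAP    : [-6, 6]
SUB     : [-12]
STORE 0 : []
PUSH 1  : [1]
POP     : []
PUSH 5  : [5]

-12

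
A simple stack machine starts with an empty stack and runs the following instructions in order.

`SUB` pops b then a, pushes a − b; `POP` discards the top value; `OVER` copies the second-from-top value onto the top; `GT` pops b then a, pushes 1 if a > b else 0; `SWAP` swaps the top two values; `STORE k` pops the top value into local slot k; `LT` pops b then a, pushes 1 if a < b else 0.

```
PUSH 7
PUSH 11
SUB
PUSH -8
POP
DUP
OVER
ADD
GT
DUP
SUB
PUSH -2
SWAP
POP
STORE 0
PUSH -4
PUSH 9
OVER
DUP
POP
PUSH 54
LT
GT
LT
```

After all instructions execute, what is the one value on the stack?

1

PUSH 7  -> 7
PUSH 11 -> 7 11
SUB     -> -4
PUSH -8 -> -4 -8
POP     -> -4
DUP     -> -4 -4
OVER    -> -4 -4 -4
ADD     -> -4 -8
GT      -> 1
DUP     -> 1 1
SUB     -> 0
PUSH -2 -> 0 -2
SWAP    -> -2 0
POP     -> -2
STORE 0 -> (empty)
PUSH -4 -> -4
PUSH 9  -> -4 9
OVER    -> -4 9 -4
DUP     -> -4 9 -4 -4
POP     -> -4 9 -4
PUSH 54 -> -4 9 -4 54
LT      -> -4 9 1
GT      -> -4 1
LT      -> 1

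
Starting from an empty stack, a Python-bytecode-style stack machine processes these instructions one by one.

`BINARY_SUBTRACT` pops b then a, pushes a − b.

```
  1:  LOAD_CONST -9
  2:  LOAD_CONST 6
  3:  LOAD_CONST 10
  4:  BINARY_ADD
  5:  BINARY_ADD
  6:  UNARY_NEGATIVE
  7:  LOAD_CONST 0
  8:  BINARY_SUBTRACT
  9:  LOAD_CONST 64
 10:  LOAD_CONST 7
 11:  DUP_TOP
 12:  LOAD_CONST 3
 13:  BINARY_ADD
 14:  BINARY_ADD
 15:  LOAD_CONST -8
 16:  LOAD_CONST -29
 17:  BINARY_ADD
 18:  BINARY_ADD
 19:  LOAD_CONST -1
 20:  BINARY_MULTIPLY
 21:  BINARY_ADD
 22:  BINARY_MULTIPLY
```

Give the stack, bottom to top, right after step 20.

[-7, 64, 20]

LOAD_CONST -9    [-9]
LOAD_CONST 6     [-9, 6]
LOAD_CONST 10    [-9, 6, 10]
BINARY_ADD       [-9, 16]
BINARY_ADD       [7]
UNARY_NEGATIVE   [-7]
LOAD_CONST 0     [-7, 0]
BINARY_SUBTRACT  [-7]
LOAD_CONST 64    [-7, 64]
LOAD_CONST 7     [-7, 64, 7]
DUP_TOP          [-7, 64, 7, 7]
LOAD_CONST 3     [-7, 64, 7, 7, 3]
BINARY_ADD       [-7, 64, 7, 10]
BINARY_ADD       [-7, 64, 17]
LOAD_CONST -8    [-7, 64, 17, -8]
LOAD_CONST -29   [-7, 64, 17, -8, -29]
BINARY_ADD       [-7, 64, 17, -37]
BINARY_ADD       [-7, 64, -20]
LOAD_CONST -1    [-7, 64, -20, -1]
BINARY_MULTIPLY  [-7, 64, 20]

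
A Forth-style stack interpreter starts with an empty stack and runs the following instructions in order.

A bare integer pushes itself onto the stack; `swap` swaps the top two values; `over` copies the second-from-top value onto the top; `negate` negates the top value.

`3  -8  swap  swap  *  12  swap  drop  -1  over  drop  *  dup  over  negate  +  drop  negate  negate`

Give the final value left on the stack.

-12

3      : [3]
-8     : [3, -8]
swap   : [-8, 3]
swap   : [3, -8]
*      : [-24]
12     : [-24, 12]
swap   : [12, -24]
drop   : [12]
-1     : [12, -1]
over   : [12, -1, 12]
drop   : [12, -1]
*      : [-12]
dup    : [-12, -12]
over   : [-12, -12, -12]
negate : [-12, -12, 12]
+      : [-12, 0]
drop   : [-12]
negate : [12]
negate : [-12]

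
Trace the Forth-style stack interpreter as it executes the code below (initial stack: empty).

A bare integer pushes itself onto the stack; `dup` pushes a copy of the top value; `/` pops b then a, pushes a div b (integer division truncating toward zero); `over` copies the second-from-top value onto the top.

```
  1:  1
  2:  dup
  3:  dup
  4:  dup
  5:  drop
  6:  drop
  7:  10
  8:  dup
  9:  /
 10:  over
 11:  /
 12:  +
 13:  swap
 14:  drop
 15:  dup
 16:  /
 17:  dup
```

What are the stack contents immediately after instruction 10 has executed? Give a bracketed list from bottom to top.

[1, 1, 1, 1]

1    : [1]
dup  : [1, 1]
dup  : [1, 1, 1]
dup  : [1, 1, 1, 1]
drop : [1, 1, 1]
drop : [1, 1]
10   : [1, 1, 10]
dup  : [1, 1, 10, 10]
/    : [1, 1, 1]
over : [1, 1, 1, 1]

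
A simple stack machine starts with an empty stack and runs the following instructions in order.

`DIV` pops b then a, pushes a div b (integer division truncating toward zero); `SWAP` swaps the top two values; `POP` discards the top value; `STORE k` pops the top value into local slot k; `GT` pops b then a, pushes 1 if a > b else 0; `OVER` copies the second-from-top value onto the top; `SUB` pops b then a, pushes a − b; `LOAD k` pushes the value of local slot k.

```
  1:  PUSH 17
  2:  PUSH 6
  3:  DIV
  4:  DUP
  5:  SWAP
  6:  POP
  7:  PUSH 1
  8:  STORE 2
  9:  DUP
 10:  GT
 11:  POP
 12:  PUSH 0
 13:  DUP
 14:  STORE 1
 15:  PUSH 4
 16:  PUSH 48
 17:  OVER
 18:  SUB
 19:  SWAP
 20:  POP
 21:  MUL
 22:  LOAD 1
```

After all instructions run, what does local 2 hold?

PUSH 17  17
PUSH 6   17 6
DIV      2
DUP      2 2
SWAP     2 2
POP      2
PUSH 1   2 1
STORE 2  2
DUP      2 2
GT       0
POP      (empty)
PUSH 0   0
DUP      0 0
STORE 1  0
PUSH 4   0 4
PUSH 48  0 4 48
OVER     0 4 48 4
SUB      0 4 44
SWAP     0 44 4
POP      0 44
MUL      0
LOAD 1   0 0

1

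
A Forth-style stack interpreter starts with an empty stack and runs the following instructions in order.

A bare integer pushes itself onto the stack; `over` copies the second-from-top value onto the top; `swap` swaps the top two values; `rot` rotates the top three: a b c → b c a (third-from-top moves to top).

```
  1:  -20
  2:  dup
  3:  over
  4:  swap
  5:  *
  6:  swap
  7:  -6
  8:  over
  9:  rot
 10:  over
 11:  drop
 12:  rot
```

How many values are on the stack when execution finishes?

4

-20   [-20]
dup   [-20, -20]
over  [-20, -20, -20]
swap  [-20, -20, -20]
*     [-20, 400]
swap  [400, -20]
-6    [400, -20, -6]
over  [400, -20, -6, -20]
rot   [400, -6, -20, -20]
over  [400, -6, -20, -20, -20]
drop  [400, -6, -20, -20]
rot   [400, -20, -20, -6]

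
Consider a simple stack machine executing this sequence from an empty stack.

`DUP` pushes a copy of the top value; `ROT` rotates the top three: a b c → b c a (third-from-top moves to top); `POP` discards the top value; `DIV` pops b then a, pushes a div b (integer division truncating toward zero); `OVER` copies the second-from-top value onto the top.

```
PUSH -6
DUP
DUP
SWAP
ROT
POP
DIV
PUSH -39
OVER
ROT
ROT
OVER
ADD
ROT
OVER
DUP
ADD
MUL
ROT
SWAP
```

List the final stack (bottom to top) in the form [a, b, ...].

PUSH -6  -> [-6]
DUP      -> [-6, -6]
DUP      -> [-6, -6, -6]
SWAP     -> [-6, -6, -6]
ROT      -> [-6, -6, -6]
POP      -> [-6, -6]
DIV      -> [1]
PUSH -39 -> [1, -39]
OVER     -> [1, -39, 1]
ROT      -> [-39, 1, 1]
ROT      -> [1, 1, -39]
OVER     -> [1, 1, -39, 1]
ADD      -> [1, 1, -38]
ROT      -> [1, -38, 1]
OVER     -> [1, -38, 1, -38]
DUP      -> [1, -38, 1, -38, -38]
ADD      -> [1, -38, 1, -76]
MUL      -> [1, -38, -76]
ROT      -> [-38, -76, 1]
SWAP     -> [-38, 1, -76]

[-38, 1, -76]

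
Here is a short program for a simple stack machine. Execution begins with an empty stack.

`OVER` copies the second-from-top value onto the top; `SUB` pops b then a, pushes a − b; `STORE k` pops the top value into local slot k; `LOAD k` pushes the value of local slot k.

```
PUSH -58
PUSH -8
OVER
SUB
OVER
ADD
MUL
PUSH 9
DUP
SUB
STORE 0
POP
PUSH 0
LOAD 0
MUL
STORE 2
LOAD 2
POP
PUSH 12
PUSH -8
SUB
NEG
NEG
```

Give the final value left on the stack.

PUSH -58 : -58
PUSH -8  : -58 -8
OVER     : -58 -8 -58
SUB      : -58 50
OVER     : -58 50 -58
ADD      : -58 -8
MUL      : 464
PUSH 9   : 464 9
DUP      : 464 9 9
SUB      : 464 0
STORE 0  : 464
POP      : (empty)
PUSH 0   : 0
LOAD 0   : 0 0
MUL      : 0
STORE 2  : (empty)
LOAD 2   : 0
POP      : (empty)
PUSH 12  : 12
PUSH -8  : 12 -8
SUB      : 20
NEG      : -20
NEG      : 20

20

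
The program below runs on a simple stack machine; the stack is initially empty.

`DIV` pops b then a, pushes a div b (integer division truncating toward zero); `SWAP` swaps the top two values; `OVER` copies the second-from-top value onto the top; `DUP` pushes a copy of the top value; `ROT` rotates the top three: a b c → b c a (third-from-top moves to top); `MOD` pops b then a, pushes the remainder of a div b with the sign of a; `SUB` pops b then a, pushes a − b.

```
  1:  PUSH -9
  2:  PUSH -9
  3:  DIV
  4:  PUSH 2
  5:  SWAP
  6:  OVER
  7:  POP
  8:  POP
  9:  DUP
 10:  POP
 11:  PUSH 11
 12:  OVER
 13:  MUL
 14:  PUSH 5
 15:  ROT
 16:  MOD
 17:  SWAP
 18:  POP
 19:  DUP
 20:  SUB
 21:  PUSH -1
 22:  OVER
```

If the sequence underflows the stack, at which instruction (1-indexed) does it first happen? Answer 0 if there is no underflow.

PUSH -9 : [-9]
PUSH -9 : [-9, -9]
DIV     : [1]
PUSH 2  : [1, 2]
SWAP    : [2, 1]
OVER    : [2, 1, 2]
POP     : [2, 1]
POP     : [2]
DUP     : [2, 2]
POP     : [2]
PUSH 11 : [2, 11]
OVER    : [2, 11, 2]
MUL     : [2, 22]
PUSH 5  : [2, 22, 5]
ROT     : [22, 5, 2]
MOD     : [22, 1]
SWAP    : [1, 22]
POP     : [1]
DUP     : [1, 1]
SUB     : [0]
PUSH -1 : [0, -1]
OVER    : [0, -1, 0]

0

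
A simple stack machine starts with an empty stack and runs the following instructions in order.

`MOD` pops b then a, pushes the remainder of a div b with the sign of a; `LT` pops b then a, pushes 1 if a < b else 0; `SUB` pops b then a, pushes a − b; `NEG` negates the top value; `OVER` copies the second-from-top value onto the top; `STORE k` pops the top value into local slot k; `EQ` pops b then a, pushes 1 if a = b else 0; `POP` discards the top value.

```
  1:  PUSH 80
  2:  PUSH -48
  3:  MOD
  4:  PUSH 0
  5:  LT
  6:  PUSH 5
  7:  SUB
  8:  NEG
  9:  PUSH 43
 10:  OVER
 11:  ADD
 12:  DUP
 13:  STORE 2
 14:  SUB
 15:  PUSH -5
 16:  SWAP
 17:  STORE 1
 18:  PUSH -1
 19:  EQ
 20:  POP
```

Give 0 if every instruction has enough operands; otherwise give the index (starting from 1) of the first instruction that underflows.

0

PUSH 80  : 80
PUSH -48 : 80 -48
MOD      : 32
PUSH 0   : 32 0
LT       : 0
PUSH 5   : 0 5
SUB      : -5
NEG      : 5
PUSH 43  : 5 43
OVER     : 5 43 5
ADD      : 5 48
DUP      : 5 48 48
STORE 2  : 5 48
SUB      : -43
PUSH -5  : -43 -5
SWAP     : -5 -43
STORE 1  : -5
PUSH -1  : -5 -1
EQ       : 0
POP      : (empty)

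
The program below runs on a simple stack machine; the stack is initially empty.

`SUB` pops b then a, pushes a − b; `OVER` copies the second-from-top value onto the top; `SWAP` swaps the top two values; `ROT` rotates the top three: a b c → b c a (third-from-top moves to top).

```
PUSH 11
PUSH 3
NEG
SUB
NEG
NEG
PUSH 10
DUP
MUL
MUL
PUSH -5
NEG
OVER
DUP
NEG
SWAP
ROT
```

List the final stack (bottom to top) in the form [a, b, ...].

[1400, -1400, 1400, 5]

PUSH 11 → 11
PUSH 3  → 11 3
NEG     → 11 -3
SUB     → 14
NEG     → -14
NEG     → 14
PUSH 10 → 14 10
DUP     → 14 10 10
MUL     → 14 100
MUL     → 1400
PUSH -5 → 1400 -5
NEG     → 1400 5
OVER    → 1400 5 1400
DUP     → 1400 5 1400 1400
NEG     → 1400 5 1400 -1400
SWAP    → 1400 5 -1400 1400
ROT     → 1400 -1400 1400 5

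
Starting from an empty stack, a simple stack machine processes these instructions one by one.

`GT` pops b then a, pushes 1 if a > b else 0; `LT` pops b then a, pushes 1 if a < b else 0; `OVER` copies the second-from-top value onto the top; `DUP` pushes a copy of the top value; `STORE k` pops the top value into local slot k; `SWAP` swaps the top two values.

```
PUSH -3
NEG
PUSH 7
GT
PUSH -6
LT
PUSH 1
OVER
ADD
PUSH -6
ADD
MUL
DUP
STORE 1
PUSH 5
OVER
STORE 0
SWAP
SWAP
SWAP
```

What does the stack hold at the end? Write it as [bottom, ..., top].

[5, 0]

PUSH -3 : [-3]
NEG     : [3]
PUSH 7  : [3, 7]
GT      : [0]
PUSH -6 : [0, -6]
LT      : [0]
PUSH 1  : [0, 1]
OVER    : [0, 1, 0]
ADD     : [0, 1]
PUSH -6 : [0, 1, -6]
ADD     : [0, -5]
MUL     : [0]
DUP     : [0, 0]
STORE 1 : [0]
PUSH 5  : [0, 5]
OVER    : [0, 5, 0]
STORE 0 : [0, 5]
SWAP    : [5, 0]
SWAP    : [0, 5]
SWAP    : [5, 0]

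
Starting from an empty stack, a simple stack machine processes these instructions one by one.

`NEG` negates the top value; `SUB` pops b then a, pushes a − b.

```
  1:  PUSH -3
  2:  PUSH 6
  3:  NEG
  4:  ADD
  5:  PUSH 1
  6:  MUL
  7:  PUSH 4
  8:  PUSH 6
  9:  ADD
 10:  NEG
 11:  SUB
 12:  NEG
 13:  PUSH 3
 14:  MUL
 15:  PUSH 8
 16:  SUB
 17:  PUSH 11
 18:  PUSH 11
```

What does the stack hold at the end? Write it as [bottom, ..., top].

PUSH -3 → -3
PUSH 6  → -3 6
NEG     → -3 -6
ADD     → -9
PUSH 1  → -9 1
MUL     → -9
PUSH 4  → -9 4
PUSH 6  → -9 4 6
ADD     → -9 10
NEG     → -9 -10
SUB     → 1
NEG     → -1
PUSH 3  → -1 3
MUL     → -3
PUSH 8  → -3 8
SUB     → -11
PUSH 11 → -11 11
PUSH 11 → -11 11 11

[-11, 11, 11]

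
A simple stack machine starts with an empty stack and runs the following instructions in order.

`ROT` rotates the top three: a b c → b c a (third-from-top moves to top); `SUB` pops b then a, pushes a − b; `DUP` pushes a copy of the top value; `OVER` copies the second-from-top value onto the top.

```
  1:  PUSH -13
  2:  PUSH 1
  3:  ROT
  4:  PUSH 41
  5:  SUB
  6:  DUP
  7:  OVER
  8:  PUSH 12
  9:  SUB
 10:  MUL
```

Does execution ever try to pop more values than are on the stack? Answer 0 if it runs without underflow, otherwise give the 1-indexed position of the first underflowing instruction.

3

PUSH -13  -13
PUSH 1    -13 1
ROT  — needs 3 operands, stack has 2 → underflow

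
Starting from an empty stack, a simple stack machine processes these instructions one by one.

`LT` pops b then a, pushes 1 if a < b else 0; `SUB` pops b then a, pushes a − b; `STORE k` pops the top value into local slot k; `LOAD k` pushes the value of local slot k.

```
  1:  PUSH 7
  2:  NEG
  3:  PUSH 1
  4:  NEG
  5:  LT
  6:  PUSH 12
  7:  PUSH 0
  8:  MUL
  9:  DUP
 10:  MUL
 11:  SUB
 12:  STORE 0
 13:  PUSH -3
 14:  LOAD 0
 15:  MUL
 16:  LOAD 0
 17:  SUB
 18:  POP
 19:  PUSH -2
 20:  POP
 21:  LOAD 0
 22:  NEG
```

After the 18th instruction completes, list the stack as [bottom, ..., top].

[]

PUSH 7  → 7
NEG     → -7
PUSH 1  → -7 1
NEG     → -7 -1
LT      → 1
PUSH 12 → 1 12
PUSH 0  → 1 12 0
MUL     → 1 0
DUP     → 1 0 0
MUL     → 1 0
SUB     → 1
STORE 0 → (empty)
PUSH -3 → -3
LOAD 0  → -3 1
MUL     → -3
LOAD 0  → -3 1
SUB     → -4
POP     → (empty)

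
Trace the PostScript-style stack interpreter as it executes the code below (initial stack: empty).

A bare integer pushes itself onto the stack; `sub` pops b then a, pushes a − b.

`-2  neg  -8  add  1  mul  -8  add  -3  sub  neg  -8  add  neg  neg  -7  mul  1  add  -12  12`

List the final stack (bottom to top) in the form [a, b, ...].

-2  -> -2
neg -> 2
-8  -> 2 -8
add -> -6
1   -> -6 1
mul -> -6
-8  -> -6 -8
add -> -14
-3  -> -14 -3
sub -> -11
neg -> 11
-8  -> 11 -8
add -> 3
neg -> -3
neg -> 3
-7  -> 3 -7
mul -> -21
1   -> -21 1
add -> -20
-12 -> -20 -12
12  -> -20 -12 12

[-20, -12, 12]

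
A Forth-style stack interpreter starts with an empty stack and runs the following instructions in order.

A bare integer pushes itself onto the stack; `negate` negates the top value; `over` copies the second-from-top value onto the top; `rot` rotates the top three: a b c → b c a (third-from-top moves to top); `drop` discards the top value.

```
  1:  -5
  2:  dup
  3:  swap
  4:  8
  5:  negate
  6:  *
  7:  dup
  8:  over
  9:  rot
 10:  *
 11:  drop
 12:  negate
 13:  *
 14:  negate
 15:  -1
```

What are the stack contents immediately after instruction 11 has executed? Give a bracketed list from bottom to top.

-5     → [-5]
dup    → [-5, -5]
swap   → [-5, -5]
8      → [-5, -5, 8]
negate → [-5, -5, -8]
*      → [-5, 40]
dup    → [-5, 40, 40]
over   → [-5, 40, 40, 40]
rot    → [-5, 40, 40, 40]
*      → [-5, 40, 1600]
drop   → [-5, 40]

[-5, 40]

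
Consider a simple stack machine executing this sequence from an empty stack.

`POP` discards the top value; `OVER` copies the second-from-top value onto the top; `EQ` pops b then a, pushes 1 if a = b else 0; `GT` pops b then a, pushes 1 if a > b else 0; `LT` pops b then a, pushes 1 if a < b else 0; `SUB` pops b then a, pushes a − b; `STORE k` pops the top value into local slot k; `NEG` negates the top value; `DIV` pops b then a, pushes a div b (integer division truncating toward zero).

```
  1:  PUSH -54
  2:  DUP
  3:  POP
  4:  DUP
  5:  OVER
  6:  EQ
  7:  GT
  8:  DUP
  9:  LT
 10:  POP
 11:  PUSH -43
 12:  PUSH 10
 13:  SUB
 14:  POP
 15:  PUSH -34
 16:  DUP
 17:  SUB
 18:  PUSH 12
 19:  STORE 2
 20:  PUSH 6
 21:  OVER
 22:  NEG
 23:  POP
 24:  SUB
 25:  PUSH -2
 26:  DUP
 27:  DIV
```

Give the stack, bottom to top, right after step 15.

[-34]

PUSH -54  -54
DUP       -54 -54
POP       -54
DUP       -54 -54
OVER      -54 -54 -54
EQ        -54 1
GT        0
DUP       0 0
LT        0
POP       (empty)
PUSH -43  -43
PUSH 10   -43 10
SUB       -53
POP       (empty)
PUSH -34  -34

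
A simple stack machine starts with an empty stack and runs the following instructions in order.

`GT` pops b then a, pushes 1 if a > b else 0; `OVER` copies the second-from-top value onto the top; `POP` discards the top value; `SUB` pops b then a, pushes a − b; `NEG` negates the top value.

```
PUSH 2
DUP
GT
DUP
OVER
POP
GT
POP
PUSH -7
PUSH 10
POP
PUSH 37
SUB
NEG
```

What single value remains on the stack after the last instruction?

PUSH 2  : [2]
DUP     : [2, 2]
GT      : [0]
DUP     : [0, 0]
OVER    : [0, 0, 0]
POP     : [0, 0]
GT      : [0]
POP     : []
PUSH -7 : [-7]
PUSH 10 : [-7, 10]
POP     : [-7]
PUSH 37 : [-7, 37]
SUB     : [-44]
NEG     : [44]

44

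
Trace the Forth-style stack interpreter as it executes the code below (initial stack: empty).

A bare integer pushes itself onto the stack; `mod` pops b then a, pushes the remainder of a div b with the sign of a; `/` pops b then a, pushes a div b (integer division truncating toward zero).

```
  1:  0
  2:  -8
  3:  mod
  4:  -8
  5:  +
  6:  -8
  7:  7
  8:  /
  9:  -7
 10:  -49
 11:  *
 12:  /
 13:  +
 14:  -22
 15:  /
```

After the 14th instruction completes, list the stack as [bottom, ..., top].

0   → 0
-8  → 0 -8
mod → 0
-8  → 0 -8
+   → -8
-8  → -8 -8
7   → -8 -8 7
/   → -8 -1
-7  → -8 -1 -7
-49 → -8 -1 -7 -49
*   → -8 -1 343
/   → -8 0
+   → -8
-22 → -8 -22

[-8, -22]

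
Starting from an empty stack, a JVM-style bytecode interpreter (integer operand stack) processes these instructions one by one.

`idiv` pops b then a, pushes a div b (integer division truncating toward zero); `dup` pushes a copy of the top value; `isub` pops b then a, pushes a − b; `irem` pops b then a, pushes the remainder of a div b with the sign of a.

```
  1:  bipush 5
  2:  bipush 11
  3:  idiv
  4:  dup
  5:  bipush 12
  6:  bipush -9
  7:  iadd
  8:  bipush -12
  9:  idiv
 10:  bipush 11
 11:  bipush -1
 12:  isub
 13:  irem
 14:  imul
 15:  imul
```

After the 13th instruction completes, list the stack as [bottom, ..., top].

bipush 5   : [5]
bipush 11  : [5, 11]
idiv       : [0]
dup        : [0, 0]
bipush 12  : [0, 0, 12]
bipush -9  : [0, 0, 12, -9]
iadd       : [0, 0, 3]
bipush -12 : [0, 0, 3, -12]
idiv       : [0, 0, 0]
bipush 11  : [0, 0, 0, 11]
bipush -1  : [0, 0, 0, 11, -1]
isub       : [0, 0, 0, 12]
irem       : [0, 0, 0]

[0, 0, 0]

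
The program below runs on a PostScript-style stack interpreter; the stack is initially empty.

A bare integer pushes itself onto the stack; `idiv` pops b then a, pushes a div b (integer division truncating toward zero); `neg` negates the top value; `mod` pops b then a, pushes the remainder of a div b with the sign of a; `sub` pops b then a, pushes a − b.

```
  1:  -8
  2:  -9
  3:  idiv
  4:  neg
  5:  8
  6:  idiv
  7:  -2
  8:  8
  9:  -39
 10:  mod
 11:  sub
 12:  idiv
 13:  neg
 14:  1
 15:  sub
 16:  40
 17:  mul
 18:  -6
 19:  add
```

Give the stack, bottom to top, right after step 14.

-8    [-8]
-9    [-8, -9]
idiv  [0]
neg   [0]
8     [0, 8]
idiv  [0]
-2    [0, -2]
8     [0, -2, 8]
-39   [0, -2, 8, -39]
mod   [0, -2, 8]
sub   [0, -10]
idiv  [0]
neg   [0]
1     [0, 1]

[0, 1]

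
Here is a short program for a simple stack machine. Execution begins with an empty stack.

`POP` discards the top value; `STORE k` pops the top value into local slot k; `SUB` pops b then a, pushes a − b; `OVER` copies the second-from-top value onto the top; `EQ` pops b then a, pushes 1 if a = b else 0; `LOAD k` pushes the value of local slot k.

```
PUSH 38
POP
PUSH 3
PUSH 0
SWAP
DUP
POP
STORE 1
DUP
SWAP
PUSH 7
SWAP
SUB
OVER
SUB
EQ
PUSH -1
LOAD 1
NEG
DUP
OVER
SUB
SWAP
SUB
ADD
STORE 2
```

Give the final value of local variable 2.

PUSH 38 → 38
POP     → (empty)
PUSH 3  → 3
PUSH 0  → 3 0
SWAP    → 0 3
DUP     → 0 3 3
POP     → 0 3
STORE 1 → 0
DUP     → 0 0
SWAP    → 0 0
PUSH 7  → 0 0 7
SWAP    → 0 7 0
SUB     → 0 7
OVER    → 0 7 0
SUB     → 0 7
EQ      → 0
PUSH -1 → 0 -1
LOAD 1  → 0 -1 3
NEG     → 0 -1 -3
DUP     → 0 -1 -3 -3
OVER    → 0 -1 -3 -3 -3
SUB     → 0 -1 -3 0
SWAP    → 0 -1 0 -3
SUB     → 0 -1 3
ADD     → 0 2
STORE 2 → 0

2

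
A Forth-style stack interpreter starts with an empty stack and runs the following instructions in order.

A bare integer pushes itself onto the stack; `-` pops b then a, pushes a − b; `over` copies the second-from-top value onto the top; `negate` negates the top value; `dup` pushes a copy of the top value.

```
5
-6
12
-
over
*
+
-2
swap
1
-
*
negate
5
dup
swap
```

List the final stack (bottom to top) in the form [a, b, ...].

5      → [5]
-6     → [5, -6]
12     → [5, -6, 12]
-      → [5, -18]
over   → [5, -18, 5]
*      → [5, -90]
+      → [-85]
-2     → [-85, -2]
swap   → [-2, -85]
1      → [-2, -85, 1]
-      → [-2, -86]
*      → [172]
negate → [-172]
5      → [-172, 5]
dup    → [-172, 5, 5]
swap   → [-172, 5, 5]

[-172, 5, 5]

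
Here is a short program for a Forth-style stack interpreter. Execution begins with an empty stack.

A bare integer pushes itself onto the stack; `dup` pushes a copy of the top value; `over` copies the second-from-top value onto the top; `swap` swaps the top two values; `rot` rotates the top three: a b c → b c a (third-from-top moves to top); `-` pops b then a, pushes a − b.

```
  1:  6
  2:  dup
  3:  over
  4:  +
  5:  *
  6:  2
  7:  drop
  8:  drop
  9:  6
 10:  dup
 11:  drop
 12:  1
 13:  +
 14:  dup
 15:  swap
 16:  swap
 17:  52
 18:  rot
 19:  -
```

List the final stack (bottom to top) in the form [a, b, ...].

[7, 45]

6    : 6
dup  : 6 6
over : 6 6 6
+    : 6 12
*    : 72
2    : 72 2
drop : 72
drop : (empty)
6    : 6
dup  : 6 6
drop : 6
1    : 6 1
+    : 7
dup  : 7 7
swap : 7 7
swap : 7 7
52   : 7 7 52
rot  : 7 52 7
-    : 7 45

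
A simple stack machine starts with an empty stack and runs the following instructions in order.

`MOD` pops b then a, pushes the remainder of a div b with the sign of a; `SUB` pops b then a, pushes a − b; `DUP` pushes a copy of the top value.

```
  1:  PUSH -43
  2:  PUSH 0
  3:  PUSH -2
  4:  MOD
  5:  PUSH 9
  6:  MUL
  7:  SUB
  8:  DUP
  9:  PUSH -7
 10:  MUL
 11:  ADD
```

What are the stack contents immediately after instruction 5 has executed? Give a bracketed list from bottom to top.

PUSH -43  [-43]
PUSH 0    [-43, 0]
PUSH -2   [-43, 0, -2]
MOD       [-43, 0]
PUSH 9    [-43, 0, 9]

[-43, 0, 9]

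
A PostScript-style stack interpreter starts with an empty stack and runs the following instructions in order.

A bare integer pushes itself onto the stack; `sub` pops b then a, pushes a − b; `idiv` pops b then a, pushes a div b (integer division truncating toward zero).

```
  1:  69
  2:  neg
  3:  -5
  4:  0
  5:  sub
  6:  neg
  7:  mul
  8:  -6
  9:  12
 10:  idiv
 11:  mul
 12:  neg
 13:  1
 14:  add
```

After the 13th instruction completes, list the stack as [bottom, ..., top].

[0, 1]

69   → [69]
neg  → [-69]
-5   → [-69, -5]
0    → [-69, -5, 0]
sub  → [-69, -5]
neg  → [-69, 5]
mul  → [-345]
-6   → [-345, -6]
12   → [-345, -6, 12]
idiv → [-345, 0]
mul  → [0]
neg  → [0]
1    → [0, 1]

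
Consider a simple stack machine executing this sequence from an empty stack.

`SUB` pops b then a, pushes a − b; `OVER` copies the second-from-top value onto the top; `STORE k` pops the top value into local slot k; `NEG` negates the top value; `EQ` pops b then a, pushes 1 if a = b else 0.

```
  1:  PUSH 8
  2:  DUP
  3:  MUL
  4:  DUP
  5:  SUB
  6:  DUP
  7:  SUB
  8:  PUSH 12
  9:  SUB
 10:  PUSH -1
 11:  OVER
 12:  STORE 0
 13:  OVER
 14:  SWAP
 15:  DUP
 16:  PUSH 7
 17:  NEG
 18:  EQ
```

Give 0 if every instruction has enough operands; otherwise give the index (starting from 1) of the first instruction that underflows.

PUSH 8  → [8]
DUP     → [8, 8]
MUL     → [64]
DUP     → [64, 64]
SUB     → [0]
DUP     → [0, 0]
SUB     → [0]
PUSH 12 → [0, 12]
SUB     → [-12]
PUSH -1 → [-12, -1]
OVER    → [-12, -1, -12]
STORE 0 → [-12, -1]
OVER    → [-12, -1, -12]
SWAP    → [-12, -12, -1]
DUP     → [-12, -12, -1, -1]
PUSH 7  → [-12, -12, -1, -1, 7]
NEG     → [-12, -12, -1, -1, -7]
EQ      → [-12, -12, -1, 0]

0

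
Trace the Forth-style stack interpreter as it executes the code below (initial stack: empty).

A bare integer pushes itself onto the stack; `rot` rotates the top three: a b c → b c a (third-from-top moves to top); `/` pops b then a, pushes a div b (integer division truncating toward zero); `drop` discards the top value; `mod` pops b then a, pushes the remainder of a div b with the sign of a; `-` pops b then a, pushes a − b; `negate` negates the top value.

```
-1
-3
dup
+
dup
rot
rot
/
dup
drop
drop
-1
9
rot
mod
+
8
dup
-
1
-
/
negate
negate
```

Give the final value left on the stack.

-2

-1     → [-1]
-3     → [-1, -3]
dup    → [-1, -3, -3]
+      → [-1, -6]
dup    → [-1, -6, -6]
rot    → [-6, -6, -1]
rot    → [-6, -1, -6]
/      → [-6, 0]
dup    → [-6, 0, 0]
drop   → [-6, 0]
drop   → [-6]
-1     → [-6, -1]
9      → [-6, -1, 9]
rot    → [-1, 9, -6]
mod    → [-1, 3]
+      → [2]
8      → [2, 8]
dup    → [2, 8, 8]
-      → [2, 0]
1      → [2, 0, 1]
-      → [2, -1]
/      → [-2]
negate → [2]
negate → [-2]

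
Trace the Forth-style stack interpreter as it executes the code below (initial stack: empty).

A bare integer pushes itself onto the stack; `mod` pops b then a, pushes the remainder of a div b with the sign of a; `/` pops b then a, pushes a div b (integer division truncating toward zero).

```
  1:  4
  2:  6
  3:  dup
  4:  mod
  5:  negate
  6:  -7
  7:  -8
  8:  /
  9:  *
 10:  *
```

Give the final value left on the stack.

4      -> 4
6      -> 4 6
dup    -> 4 6 6
mod    -> 4 0
negate -> 4 0
-7     -> 4 0 -7
-8     -> 4 0 -7 -8
/      -> 4 0 0
*      -> 4 0
*      -> 0

0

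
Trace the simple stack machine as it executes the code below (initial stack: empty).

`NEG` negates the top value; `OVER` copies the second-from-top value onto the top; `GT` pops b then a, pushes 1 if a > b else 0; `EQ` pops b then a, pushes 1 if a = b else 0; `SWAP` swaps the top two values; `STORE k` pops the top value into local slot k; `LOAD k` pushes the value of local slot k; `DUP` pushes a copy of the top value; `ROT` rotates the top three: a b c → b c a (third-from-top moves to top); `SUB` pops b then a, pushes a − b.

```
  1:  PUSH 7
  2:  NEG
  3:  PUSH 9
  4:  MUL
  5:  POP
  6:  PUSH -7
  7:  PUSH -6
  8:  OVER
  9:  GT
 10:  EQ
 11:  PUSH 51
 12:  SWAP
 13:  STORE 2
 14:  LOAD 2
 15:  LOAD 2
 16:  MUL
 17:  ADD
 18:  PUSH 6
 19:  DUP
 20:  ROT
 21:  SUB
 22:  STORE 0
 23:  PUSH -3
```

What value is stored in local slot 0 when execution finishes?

-45

PUSH 7   7
NEG      -7
PUSH 9   -7 9
MUL      -63
POP      (empty)
PUSH -7  -7
PUSH -6  -7 -6
OVER     -7 -6 -7
GT       -7 1
EQ       0
PUSH 51  0 51
SWAP     51 0
STORE 2  51
LOAD 2   51 0
LOAD 2   51 0 0
MUL      51 0
ADD      51
PUSH 6   51 6
DUP      51 6 6
ROT      6 6 51
SUB      6 -45
STORE 0  6
PUSH -3  6 -3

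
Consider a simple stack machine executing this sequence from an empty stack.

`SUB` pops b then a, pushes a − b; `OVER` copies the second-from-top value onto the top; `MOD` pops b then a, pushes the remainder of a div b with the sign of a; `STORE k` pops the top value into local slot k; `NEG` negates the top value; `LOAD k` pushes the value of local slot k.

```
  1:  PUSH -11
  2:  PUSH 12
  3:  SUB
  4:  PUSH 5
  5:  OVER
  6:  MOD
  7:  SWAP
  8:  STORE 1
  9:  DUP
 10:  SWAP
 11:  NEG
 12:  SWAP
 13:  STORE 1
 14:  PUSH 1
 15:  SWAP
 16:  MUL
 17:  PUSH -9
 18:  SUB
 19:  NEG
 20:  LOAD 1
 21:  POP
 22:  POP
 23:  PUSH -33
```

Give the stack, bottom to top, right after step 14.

PUSH -11 : -11
PUSH 12  : -11 12
SUB      : -23
PUSH 5   : -23 5
OVER     : -23 5 -23
MOD      : -23 5
SWAP     : 5 -23
STORE 1  : 5
DUP      : 5 5
SWAP     : 5 5
NEG      : 5 -5
SWAP     : -5 5
STORE 1  : -5
PUSH 1   : -5 1

[-5, 1]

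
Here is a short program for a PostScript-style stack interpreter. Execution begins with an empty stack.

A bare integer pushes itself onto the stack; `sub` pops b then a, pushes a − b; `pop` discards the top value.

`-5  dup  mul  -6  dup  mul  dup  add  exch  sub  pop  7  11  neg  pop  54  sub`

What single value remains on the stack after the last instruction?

-47

-5   : -5
dup  : -5 -5
mul  : 25
-6   : 25 -6
dup  : 25 -6 -6
mul  : 25 36
dup  : 25 36 36
add  : 25 72
exch : 72 25
sub  : 47
pop  : (empty)
7    : 7
11   : 7 11
neg  : 7 -11
pop  : 7
54   : 7 54
sub  : -47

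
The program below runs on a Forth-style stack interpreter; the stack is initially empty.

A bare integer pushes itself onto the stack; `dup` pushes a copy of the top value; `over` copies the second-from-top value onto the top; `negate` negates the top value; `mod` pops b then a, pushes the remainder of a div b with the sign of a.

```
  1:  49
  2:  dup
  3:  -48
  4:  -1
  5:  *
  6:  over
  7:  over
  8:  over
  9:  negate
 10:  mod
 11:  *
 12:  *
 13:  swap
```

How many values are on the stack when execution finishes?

49      49
dup     49 49
-48     49 49 -48
-1      49 49 -48 -1
*       49 49 48
over    49 49 48 49
over    49 49 48 49 48
over    49 49 48 49 48 49
negate  49 49 48 49 48 -49
mod     49 49 48 49 48
*       49 49 48 2352
*       49 49 112896
swap    49 112896 49

3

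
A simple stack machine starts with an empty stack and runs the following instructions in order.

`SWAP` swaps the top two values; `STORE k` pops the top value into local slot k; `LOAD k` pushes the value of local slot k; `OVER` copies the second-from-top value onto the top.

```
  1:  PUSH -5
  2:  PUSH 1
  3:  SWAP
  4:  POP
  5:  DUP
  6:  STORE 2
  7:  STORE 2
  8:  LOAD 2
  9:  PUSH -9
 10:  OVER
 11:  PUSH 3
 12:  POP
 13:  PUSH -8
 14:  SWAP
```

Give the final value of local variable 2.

1

PUSH -5 -> [-5]
PUSH 1  -> [-5, 1]
SWAP    -> [1, -5]
POP     -> [1]
DUP     -> [1, 1]
STORE 2 -> [1]
STORE 2 -> []
LOAD 2  -> [1]
PUSH -9 -> [1, -9]
OVER    -> [1, -9, 1]
PUSH 3  -> [1, -9, 1, 3]
POP     -> [1, -9, 1]
PUSH -8 -> [1, -9, 1, -8]
SWAP    -> [1, -9, -8, 1]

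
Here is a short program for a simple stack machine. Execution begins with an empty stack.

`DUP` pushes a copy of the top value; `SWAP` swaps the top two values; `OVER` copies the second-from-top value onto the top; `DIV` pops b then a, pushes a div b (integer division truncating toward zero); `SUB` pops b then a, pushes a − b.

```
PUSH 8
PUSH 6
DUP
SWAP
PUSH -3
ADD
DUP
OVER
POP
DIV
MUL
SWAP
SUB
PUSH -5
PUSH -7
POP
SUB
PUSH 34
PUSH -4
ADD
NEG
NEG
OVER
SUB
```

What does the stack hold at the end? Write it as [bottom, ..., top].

[3, 27]

PUSH 8   8
PUSH 6   8 6
DUP      8 6 6
SWAP     8 6 6
PUSH -3  8 6 6 -3
ADD      8 6 3
DUP      8 6 3 3
OVER     8 6 3 3 3
POP      8 6 3 3
DIV      8 6 1
MUL      8 6
SWAP     6 8
SUB      -2
PUSH -5  -2 -5
PUSH -7  -2 -5 -7
POP      -2 -5
SUB      3
PUSH 34  3 34
PUSH -4  3 34 -4
ADD      3 30
NEG      3 -30
NEG      3 30
OVER     3 30 3
SUB      3 27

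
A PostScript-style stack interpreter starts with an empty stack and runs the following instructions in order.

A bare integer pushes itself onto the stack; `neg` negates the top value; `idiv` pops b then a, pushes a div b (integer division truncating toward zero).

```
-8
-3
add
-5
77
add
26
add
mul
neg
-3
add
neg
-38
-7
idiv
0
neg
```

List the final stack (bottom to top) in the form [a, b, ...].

-8   : -8
-3   : -8 -3
add  : -11
-5   : -11 -5
77   : -11 -5 77
add  : -11 72
26   : -11 72 26
add  : -11 98
mul  : -1078
neg  : 1078
-3   : 1078 -3
add  : 1075
neg  : -1075
-38  : -1075 -38
-7   : -1075 -38 -7
idiv : -1075 5
0    : -1075 5 0
neg  : -1075 5 0

[-1075, 5, 0]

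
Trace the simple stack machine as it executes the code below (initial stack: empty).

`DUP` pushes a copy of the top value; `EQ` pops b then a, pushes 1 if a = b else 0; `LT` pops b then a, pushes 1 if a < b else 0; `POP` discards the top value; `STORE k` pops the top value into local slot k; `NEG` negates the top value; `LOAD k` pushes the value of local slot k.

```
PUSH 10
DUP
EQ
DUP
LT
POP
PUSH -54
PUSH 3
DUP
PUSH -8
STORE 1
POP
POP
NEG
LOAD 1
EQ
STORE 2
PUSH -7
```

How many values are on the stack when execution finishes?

1

PUSH 10  → 10
DUP      → 10 10
EQ       → 1
DUP      → 1 1
LT       → 0
POP      → (empty)
PUSH -54 → -54
PUSH 3   → -54 3
DUP      → -54 3 3
PUSH -8  → -54 3 3 -8
STORE 1  → -54 3 3
POP      → -54 3
POP      → -54
NEG      → 54
LOAD 1   → 54 -8
EQ       → 0
STORE 2  → (empty)
PUSH -7  → -7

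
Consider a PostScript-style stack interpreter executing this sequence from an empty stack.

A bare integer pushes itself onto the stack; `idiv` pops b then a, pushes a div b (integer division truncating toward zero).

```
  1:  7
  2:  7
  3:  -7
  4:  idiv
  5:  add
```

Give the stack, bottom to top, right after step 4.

7    → 7
7    → 7 7
-7   → 7 7 -7
idiv → 7 -1

[7, -1]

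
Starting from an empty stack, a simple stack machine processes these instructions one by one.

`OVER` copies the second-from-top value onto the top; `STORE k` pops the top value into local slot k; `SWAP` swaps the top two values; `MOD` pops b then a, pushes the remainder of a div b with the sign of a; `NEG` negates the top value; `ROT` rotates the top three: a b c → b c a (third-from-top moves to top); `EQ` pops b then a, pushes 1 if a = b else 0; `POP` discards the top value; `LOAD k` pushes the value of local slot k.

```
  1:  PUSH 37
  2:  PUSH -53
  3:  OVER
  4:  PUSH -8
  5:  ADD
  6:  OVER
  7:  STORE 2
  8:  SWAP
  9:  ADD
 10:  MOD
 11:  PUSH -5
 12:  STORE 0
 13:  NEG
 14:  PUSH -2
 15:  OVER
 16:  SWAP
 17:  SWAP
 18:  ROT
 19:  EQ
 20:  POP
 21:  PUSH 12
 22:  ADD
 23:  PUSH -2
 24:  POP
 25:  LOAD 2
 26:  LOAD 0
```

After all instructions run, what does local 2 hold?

PUSH 37  : [37]
PUSH -53 : [37, -53]
OVER     : [37, -53, 37]
PUSH -8  : [37, -53, 37, -8]
ADD      : [37, -53, 29]
OVER     : [37, -53, 29, -53]
STORE 2  : [37, -53, 29]
SWAP     : [37, 29, -53]
ADD      : [37, -24]
MOD      : [13]
PUSH -5  : [13, -5]
STORE 0  : [13]
NEG      : [-13]
PUSH -2  : [-13, -2]
OVER     : [-13, -2, -13]
SWAP     : [-13, -13, -2]
SWAP     : [-13, -2, -13]
ROT      : [-2, -13, -13]
EQ       : [-2, 1]
POP      : [-2]
PUSH 12  : [-2, 12]
ADD      : [10]
PUSH -2  : [10, -2]
POP      : [10]
LOAD 2   : [10, -53]
LOAD 0   : [10, -53, -5]

-53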